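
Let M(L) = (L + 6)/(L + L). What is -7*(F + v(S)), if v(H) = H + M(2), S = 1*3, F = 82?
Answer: -609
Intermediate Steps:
M(L) = (6 + L)/(2*L) (M(L) = (6 + L)/((2*L)) = (6 + L)*(1/(2*L)) = (6 + L)/(2*L))
S = 3
v(H) = 2 + H (v(H) = H + (1/2)*(6 + 2)/2 = H + (1/2)*(1/2)*8 = H + 2 = 2 + H)
-7*(F + v(S)) = -7*(82 + (2 + 3)) = -7*(82 + 5) = -7*87 = -609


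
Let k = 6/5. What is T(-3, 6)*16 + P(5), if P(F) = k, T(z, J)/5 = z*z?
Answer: 3606/5 ≈ 721.20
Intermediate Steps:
T(z, J) = 5*z² (T(z, J) = 5*(z*z) = 5*z²)
k = 6/5 (k = 6*(⅕) = 6/5 ≈ 1.2000)
P(F) = 6/5
T(-3, 6)*16 + P(5) = (5*(-3)²)*16 + 6/5 = (5*9)*16 + 6/5 = 45*16 + 6/5 = 720 + 6/5 = 3606/5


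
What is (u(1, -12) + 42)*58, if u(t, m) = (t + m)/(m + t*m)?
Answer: 29551/12 ≈ 2462.6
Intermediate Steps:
u(t, m) = (m + t)/(m + m*t)
(u(1, -12) + 42)*58 = ((-12 + 1)/((-12)*(1 + 1)) + 42)*58 = (-1/12*(-11)/2 + 42)*58 = (-1/12*½*(-11) + 42)*58 = (11/24 + 42)*58 = (1019/24)*58 = 29551/12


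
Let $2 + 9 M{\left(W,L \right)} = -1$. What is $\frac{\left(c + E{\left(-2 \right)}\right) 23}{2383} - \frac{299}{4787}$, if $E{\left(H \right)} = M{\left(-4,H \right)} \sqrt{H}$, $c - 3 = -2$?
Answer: $- \frac{602416}{11407421} - \frac{23 i \sqrt{2}}{7149} \approx -0.052809 - 0.0045499 i$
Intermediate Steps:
$c = 1$ ($c = 3 - 2 = 1$)
$M{\left(W,L \right)} = - \frac{1}{3}$ ($M{\left(W,L \right)} = - \frac{2}{9} + \frac{1}{9} \left(-1\right) = - \frac{2}{9} - \frac{1}{9} = - \frac{1}{3}$)
$E{\left(H \right)} = - \frac{\sqrt{H}}{3}$
$\frac{\left(c + E{\left(-2 \right)}\right) 23}{2383} - \frac{299}{4787} = \frac{\left(1 - \frac{\sqrt{-2}}{3}\right) 23}{2383} - \frac{299}{4787} = \left(1 - \frac{i \sqrt{2}}{3}\right) 23 \cdot \frac{1}{2383} - \frac{299}{4787} = \left(23 - \frac{23 i \sqrt{2}}{3}\right) \frac{1}{2383} - \frac{299}{4787} = \left(\frac{23}{2383} - \frac{23 i \sqrt{2}}{7149}\right) - \frac{299}{4787} = - \frac{602416}{11407421} - \frac{23 i \sqrt{2}}{7149}$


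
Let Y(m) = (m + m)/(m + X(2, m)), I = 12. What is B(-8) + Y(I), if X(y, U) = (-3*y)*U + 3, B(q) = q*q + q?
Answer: 1056/19 ≈ 55.579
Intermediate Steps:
B(q) = q + q² (B(q) = q² + q = q + q²)
X(y, U) = 3 - 3*U*y (X(y, U) = -3*U*y + 3 = 3 - 3*U*y)
Y(m) = 2*m/(3 - 5*m) (Y(m) = (m + m)/(m + (3 - 3*m*2)) = (2*m)/(m + (3 - 6*m)) = (2*m)/(3 - 5*m) = 2*m/(3 - 5*m))
B(-8) + Y(I) = -8*(1 - 8) + 2*12/(3 - 5*12) = -8*(-7) + 2*12/(3 - 60) = 56 + 2*12/(-57) = 56 + 2*12*(-1/57) = 56 - 8/19 = 1056/19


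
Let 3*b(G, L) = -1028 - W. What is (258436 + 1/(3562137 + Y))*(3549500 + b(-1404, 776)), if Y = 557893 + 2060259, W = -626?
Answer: 5669079915805234830/6180289 ≈ 9.1728e+11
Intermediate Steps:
Y = 2618152
b(G, L) = -134 (b(G, L) = (-1028 - 1*(-626))/3 = (-1028 + 626)/3 = (⅓)*(-402) = -134)
(258436 + 1/(3562137 + Y))*(3549500 + b(-1404, 776)) = (258436 + 1/(3562137 + 2618152))*(3549500 - 134) = (258436 + 1/6180289)*3549366 = (1597209168005/6180289)*3549366 = 5669079915805234830/6180289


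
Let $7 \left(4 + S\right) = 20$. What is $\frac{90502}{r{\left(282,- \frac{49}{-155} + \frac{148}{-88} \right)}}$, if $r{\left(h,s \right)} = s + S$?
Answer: $- \frac{2160282740}{59879} \approx -36077.0$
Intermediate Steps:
$S = - \frac{8}{7}$ ($S = -4 + \frac{1}{7} \cdot 20 = -4 + \frac{20}{7} = - \frac{8}{7} \approx -1.1429$)
$r{\left(h,s \right)} = - \frac{8}{7} + s$ ($r{\left(h,s \right)} = s - \frac{8}{7} = - \frac{8}{7} + s$)
$\frac{90502}{r{\left(282,- \frac{49}{-155} + \frac{148}{-88} \right)}} = \frac{90502}{- \frac{8}{7} + \left(- \frac{49}{-155} + \frac{148}{-88}\right)} = \frac{90502}{- \frac{8}{7} + \left(\left(-49\right) \left(- \frac{1}{155}\right) + 148 \left(- \frac{1}{88}\right)\right)} = \frac{90502}{- \frac{8}{7} + \left(\frac{49}{155} - \frac{37}{22}\right)} = \frac{90502}{- \frac{8}{7} - \frac{4657}{3410}} = \frac{90502}{- \frac{59879}{23870}} = 90502 \left(- \frac{23870}{59879}\right) = - \frac{2160282740}{59879}$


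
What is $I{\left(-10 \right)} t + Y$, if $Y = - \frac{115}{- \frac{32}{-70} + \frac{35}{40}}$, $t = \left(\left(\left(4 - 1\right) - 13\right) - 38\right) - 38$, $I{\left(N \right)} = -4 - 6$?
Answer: $\frac{288580}{373} \approx 773.67$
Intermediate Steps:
$I{\left(N \right)} = -10$
$t = -86$ ($t = \left(\left(3 - 13\right) - 38\right) - 38 = \left(-10 - 38\right) - 38 = -48 - 38 = -86$)
$Y = - \frac{32200}{373}$ ($Y = - \frac{115}{\left(-32\right) \left(- \frac{1}{70}\right) + 35 \cdot \frac{1}{40}} = - \frac{115}{\frac{16}{35} + \frac{7}{8}} = - \frac{115}{\frac{373}{280}} = \left(-115\right) \frac{280}{373} = - \frac{32200}{373} \approx -86.327$)
$I{\left(-10 \right)} t + Y = \left(-10\right) \left(-86\right) - \frac{32200}{373} = 860 - \frac{32200}{373} = \frac{288580}{373}$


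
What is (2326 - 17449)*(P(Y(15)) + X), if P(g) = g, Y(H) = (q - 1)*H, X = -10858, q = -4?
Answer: 165339759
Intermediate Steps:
Y(H) = -5*H (Y(H) = (-4 - 1)*H = -5*H)
(2326 - 17449)*(P(Y(15)) + X) = (2326 - 17449)*(-5*15 - 10858) = -15123*(-75 - 10858) = -15123*(-10933) = 165339759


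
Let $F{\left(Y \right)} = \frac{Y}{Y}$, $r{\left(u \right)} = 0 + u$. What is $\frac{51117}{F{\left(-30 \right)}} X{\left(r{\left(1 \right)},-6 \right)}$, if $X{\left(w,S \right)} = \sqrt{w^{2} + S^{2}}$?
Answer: $51117 \sqrt{37} \approx 3.1093 \cdot 10^{5}$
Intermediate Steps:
$r{\left(u \right)} = u$
$X{\left(w,S \right)} = \sqrt{S^{2} + w^{2}}$
$F{\left(Y \right)} = 1$
$\frac{51117}{F{\left(-30 \right)}} X{\left(r{\left(1 \right)},-6 \right)} = \frac{51117}{1} \sqrt{\left(-6\right)^{2} + 1^{2}} = 51117 \cdot 1 \sqrt{36 + 1} = 51117 \sqrt{37}$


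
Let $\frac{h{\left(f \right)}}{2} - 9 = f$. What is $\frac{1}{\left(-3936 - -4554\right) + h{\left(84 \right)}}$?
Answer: $\frac{1}{804} \approx 0.0012438$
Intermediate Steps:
$h{\left(f \right)} = 18 + 2 f$
$\frac{1}{\left(-3936 - -4554\right) + h{\left(84 \right)}} = \frac{1}{\left(-3936 - -4554\right) + \left(18 + 2 \cdot 84\right)} = \frac{1}{\left(-3936 + 4554\right) + \left(18 + 168\right)} = \frac{1}{618 + 186} = \frac{1}{804}$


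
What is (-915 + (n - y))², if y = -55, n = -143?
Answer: 1006009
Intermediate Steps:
(-915 + (n - y))² = (-915 + (-143 - 1*(-55)))² = (-915 + (-143 + 55))² = (-915 - 88)² = (-1003)² = 1006009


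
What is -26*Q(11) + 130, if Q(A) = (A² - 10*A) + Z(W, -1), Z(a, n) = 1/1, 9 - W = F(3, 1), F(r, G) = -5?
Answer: -182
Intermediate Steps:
W = 14 (W = 9 - 1*(-5) = 9 + 5 = 14)
Z(a, n) = 1
Q(A) = 1 + A² - 10*A (Q(A) = (A² - 10*A) + 1 = 1 + A² - 10*A)
-26*Q(11) + 130 = -26*(1 + 11² - 10*11) + 130 = -26*(1 + 121 - 110) + 130 = -26*12 + 130 = -312 + 130 = -182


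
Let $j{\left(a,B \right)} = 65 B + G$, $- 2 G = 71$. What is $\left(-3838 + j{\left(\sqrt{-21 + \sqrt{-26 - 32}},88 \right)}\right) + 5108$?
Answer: $\frac{13909}{2} \approx 6954.5$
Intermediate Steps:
$G = - \frac{71}{2}$ ($G = \left(- \frac{1}{2}\right) 71 = - \frac{71}{2} \approx -35.5$)
$j{\left(a,B \right)} = - \frac{71}{2} + 65 B$ ($j{\left(a,B \right)} = 65 B - \frac{71}{2} = - \frac{71}{2} + 65 B$)
$\left(-3838 + j{\left(\sqrt{-21 + \sqrt{-26 - 32}},88 \right)}\right) + 5108 = \left(-3838 + \left(- \frac{71}{2} + 65 \cdot 88\right)\right) + 5108 = \left(-3838 + \left(- \frac{71}{2} + 5720\right)\right) + 5108 = \left(-3838 + \frac{11369}{2}\right) + 5108 = \frac{3693}{2} + 5108 = \frac{13909}{2}$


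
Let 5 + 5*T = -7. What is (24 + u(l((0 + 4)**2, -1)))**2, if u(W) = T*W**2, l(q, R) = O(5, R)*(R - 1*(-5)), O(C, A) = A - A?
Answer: 576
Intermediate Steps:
T = -12/5 (T = -1 + (1/5)*(-7) = -1 - 7/5 = -12/5 ≈ -2.4000)
O(C, A) = 0
l(q, R) = 0 (l(q, R) = 0*(R - 1*(-5)) = 0*(R + 5) = 0*(5 + R) = 0)
u(W) = -12*W**2/5
(24 + u(l((0 + 4)**2, -1)))**2 = (24 - 12/5*0**2)**2 = (24 - 12/5*0)**2 = (24 + 0)**2 = 24**2 = 576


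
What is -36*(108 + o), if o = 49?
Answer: -5652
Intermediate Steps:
-36*(108 + o) = -36*(108 + 49) = -36*157 = -5652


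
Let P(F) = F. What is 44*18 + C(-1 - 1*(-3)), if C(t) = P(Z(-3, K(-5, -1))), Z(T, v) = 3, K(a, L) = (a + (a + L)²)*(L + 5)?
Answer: 795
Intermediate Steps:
K(a, L) = (5 + L)*(a + (L + a)²) (K(a, L) = (a + (L + a)²)*(5 + L) = (5 + L)*(a + (L + a)²))
C(t) = 3
44*18 + C(-1 - 1*(-3)) = 44*18 + 3 = 792 + 3 = 795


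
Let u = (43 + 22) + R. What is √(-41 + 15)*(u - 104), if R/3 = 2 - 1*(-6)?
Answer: -15*I*√26 ≈ -76.485*I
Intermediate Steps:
R = 24 (R = 3*(2 - 1*(-6)) = 3*(2 + 6) = 3*8 = 24)
u = 89 (u = (43 + 22) + 24 = 65 + 24 = 89)
√(-41 + 15)*(u - 104) = √(-41 + 15)*(89 - 104) = √(-26)*(-15) = (I*√26)*(-15) = -15*I*√26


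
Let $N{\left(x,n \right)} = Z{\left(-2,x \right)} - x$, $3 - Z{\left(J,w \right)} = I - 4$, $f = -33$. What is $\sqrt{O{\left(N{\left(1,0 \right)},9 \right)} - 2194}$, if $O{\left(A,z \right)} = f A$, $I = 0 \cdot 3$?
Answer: $2 i \sqrt{598} \approx 48.908 i$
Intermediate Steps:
$I = 0$
$Z{\left(J,w \right)} = 7$ ($Z{\left(J,w \right)} = 3 - \left(0 - 4\right) = 3 - -4 = 3 + 4 = 7$)
$N{\left(x,n \right)} = 7 - x$
$O{\left(A,z \right)} = - 33 A$
$\sqrt{O{\left(N{\left(1,0 \right)},9 \right)} - 2194} = \sqrt{- 33 \left(7 - 1\right) - 2194} = \sqrt{\left(-33\right) 6 - 2194} = \sqrt{-198 - 2194} = \sqrt{-2392} = 2 i \sqrt{598}$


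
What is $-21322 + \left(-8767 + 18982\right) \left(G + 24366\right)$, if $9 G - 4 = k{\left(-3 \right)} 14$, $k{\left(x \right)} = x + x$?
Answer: $248786568$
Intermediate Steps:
$k{\left(x \right)} = 2 x$
$G = - \frac{80}{9}$ ($G = \frac{4}{9} + \frac{2 \left(-3\right) 14}{9} = \frac{4}{9} + \frac{\left(-6\right) 14}{9} = \frac{4}{9} + \frac{1}{9} \left(-84\right) = \frac{4}{9} - \frac{28}{3} = - \frac{80}{9} \approx -8.8889$)
$-21322 + \left(-8767 + 18982\right) \left(G + 24366\right) = -21322 + \left(-8767 + 18982\right) \left(- \frac{80}{9} + 24366\right) = -21322 + 10215 \cdot \frac{219214}{9} = -21322 + 248807890 = 248786568$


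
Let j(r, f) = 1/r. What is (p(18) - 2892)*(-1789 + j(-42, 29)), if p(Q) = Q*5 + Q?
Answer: 34864496/7 ≈ 4.9806e+6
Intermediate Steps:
p(Q) = 6*Q (p(Q) = 5*Q + Q = 6*Q)
(p(18) - 2892)*(-1789 + j(-42, 29)) = (6*18 - 2892)*(-1789 + 1/(-42)) = (108 - 2892)*(-1789 - 1/42) = -2784*(-75139/42) = 34864496/7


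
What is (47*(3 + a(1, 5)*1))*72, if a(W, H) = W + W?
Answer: 16920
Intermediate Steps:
a(W, H) = 2*W
(47*(3 + a(1, 5)*1))*72 = (47*(3 + (2*1)*1))*72 = (47*(3 + 2*1))*72 = (47*(3 + 2))*72 = (47*5)*72 = 235*72 = 16920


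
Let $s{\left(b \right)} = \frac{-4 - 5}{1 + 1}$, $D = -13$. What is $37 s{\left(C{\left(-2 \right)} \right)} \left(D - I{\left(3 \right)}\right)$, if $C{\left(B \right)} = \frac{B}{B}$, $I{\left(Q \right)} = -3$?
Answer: $1665$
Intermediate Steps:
$C{\left(B \right)} = 1$
$s{\left(b \right)} = - \frac{9}{2}$
$37 s{\left(C{\left(-2 \right)} \right)} \left(D - I{\left(3 \right)}\right) = 37 \left(- \frac{9}{2}\right) \left(-13 - -3\right) = - \frac{333 \left(-13 + 3\right)}{2} = \left(- \frac{333}{2}\right) \left(-10\right) = 1665$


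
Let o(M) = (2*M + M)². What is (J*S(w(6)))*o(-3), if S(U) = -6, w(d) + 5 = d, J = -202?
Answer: 98172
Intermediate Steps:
w(d) = -5 + d
o(M) = 9*M² (o(M) = (3*M)² = 9*M²)
(J*S(w(6)))*o(-3) = (-202*(-6))*(9*(-3)²) = 1212*(9*9) = 1212*81 = 98172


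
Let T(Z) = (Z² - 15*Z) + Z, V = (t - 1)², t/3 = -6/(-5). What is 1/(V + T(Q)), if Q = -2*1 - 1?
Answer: 25/1444 ≈ 0.017313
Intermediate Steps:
t = 18/5 (t = 3*(-6/(-5)) = 3*(-6*(-⅕)) = 3*(6/5) = 18/5 ≈ 3.6000)
V = 169/25 (V = (18/5 - 1)² = (13/5)² = 169/25 ≈ 6.7600)
Q = -3 (Q = -2 - 1 = -3)
T(Z) = Z² - 14*Z
1/(V + T(Q)) = 1/(169/25 - 3*(-14 - 3)) = 1/(169/25 - 3*(-17)) = 1/(169/25 + 51) = 1/(1444/25) = 25/1444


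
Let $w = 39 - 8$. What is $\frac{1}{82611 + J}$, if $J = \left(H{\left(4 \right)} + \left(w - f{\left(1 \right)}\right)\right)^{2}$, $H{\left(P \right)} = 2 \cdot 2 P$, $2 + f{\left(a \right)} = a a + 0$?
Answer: $\frac{1}{84915} \approx 1.1776 \cdot 10^{-5}$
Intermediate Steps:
$f{\left(a \right)} = -2 + a^{2}$ ($f{\left(a \right)} = -2 + \left(a a + 0\right) = -2 + \left(a^{2} + 0\right) = -2 + a^{2}$)
$w = 31$ ($w = 39 - 8 = 31$)
$H{\left(P \right)} = 4 P$
$J = 2304$ ($J = \left(4 \cdot 4 + \left(31 - \left(-2 + 1^{2}\right)\right)\right)^{2} = \left(16 + \left(31 - \left(-2 + 1\right)\right)\right)^{2} = \left(16 + \left(31 - -1\right)\right)^{2} = \left(16 + \left(31 + 1\right)\right)^{2} = \left(16 + 32\right)^{2} = 48^{2} = 2304$)
$\frac{1}{82611 + J} = \frac{1}{82611 + 2304} = \frac{1}{84915}$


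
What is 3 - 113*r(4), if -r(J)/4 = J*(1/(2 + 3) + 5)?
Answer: 47023/5 ≈ 9404.6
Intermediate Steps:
r(J) = -104*J/5 (r(J) = -4*J*(1/(2 + 3) + 5) = -4*J*(1/5 + 5) = -4*J*(⅕ + 5) = -4*J*26/5 = -104*J/5)
3 - 113*r(4) = 3 - (-11752)*4/5 = 3 - 113*(-416/5) = 3 + 47008/5 = 47023/5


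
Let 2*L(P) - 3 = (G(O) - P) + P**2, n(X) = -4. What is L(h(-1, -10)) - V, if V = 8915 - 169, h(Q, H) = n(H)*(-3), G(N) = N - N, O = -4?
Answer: -17357/2 ≈ -8678.5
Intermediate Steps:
G(N) = 0
h(Q, H) = 12 (h(Q, H) = -4*(-3) = 12)
V = 8746
L(P) = 3/2 + P**2/2 - P/2 (L(P) = 3/2 + ((0 - P) + P**2)/2 = 3/2 + (-P + P**2)/2 = 3/2 + (P**2 - P)/2 = 3/2 + (P**2/2 - P/2) = 3/2 + P**2/2 - P/2)
L(h(-1, -10)) - V = (3/2 + (1/2)*12**2 - 1/2*12) - 1*8746 = (3/2 + (1/2)*144 - 6) - 8746 = (3/2 + 72 - 6) - 8746 = 135/2 - 8746 = -17357/2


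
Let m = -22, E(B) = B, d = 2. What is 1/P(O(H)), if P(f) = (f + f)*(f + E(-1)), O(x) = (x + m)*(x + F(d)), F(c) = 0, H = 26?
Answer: 1/21424 ≈ 4.6677e-5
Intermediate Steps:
O(x) = x*(-22 + x) (O(x) = (x - 22)*(x + 0) = (-22 + x)*x = x*(-22 + x))
P(f) = 2*f*(-1 + f) (P(f) = (f + f)*(f - 1) = (2*f)*(-1 + f) = 2*f*(-1 + f))
1/P(O(H)) = 1/(2*(26*(-22 + 26))*(-1 + 26*(-22 + 26))) = 1/(2*(26*4)*(-1 + 26*4)) = 1/(2*104*(-1 + 104)) = 1/(2*104*103) = 1/21424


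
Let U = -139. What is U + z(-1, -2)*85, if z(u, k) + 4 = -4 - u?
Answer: -734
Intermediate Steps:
z(u, k) = -8 - u (z(u, k) = -4 + (-4 - u) = -8 - u)
U + z(-1, -2)*85 = -139 + (-8 - 1*(-1))*85 = -139 + (-8 + 1)*85 = -139 - 7*85 = -139 - 595 = -734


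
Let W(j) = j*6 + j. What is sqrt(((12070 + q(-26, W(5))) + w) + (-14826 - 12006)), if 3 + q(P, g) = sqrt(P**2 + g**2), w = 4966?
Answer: sqrt(-9799 + sqrt(1901)) ≈ 98.769*I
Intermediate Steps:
W(j) = 7*j (W(j) = 6*j + j = 7*j)
q(P, g) = -3 + sqrt(P**2 + g**2)
sqrt(((12070 + q(-26, W(5))) + w) + (-14826 - 12006)) = sqrt(((12070 + (-3 + sqrt((-26)**2 + (7*5)**2))) + 4966) + (-14826 - 12006)) = sqrt(((12070 + (-3 + sqrt(676 + 35**2))) + 4966) - 26832) = sqrt(((12070 + (-3 + sqrt(676 + 1225))) + 4966) - 26832) = sqrt(((12070 + (-3 + sqrt(1901))) + 4966) - 26832) = sqrt(((12067 + sqrt(1901)) + 4966) - 26832) = sqrt((17033 + sqrt(1901)) - 26832) = sqrt(-9799 + sqrt(1901))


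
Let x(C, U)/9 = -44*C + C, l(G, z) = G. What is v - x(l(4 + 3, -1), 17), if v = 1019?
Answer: 3728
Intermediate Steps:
x(C, U) = -387*C (x(C, U) = 9*(-44*C + C) = 9*(-43*C) = -387*C)
v - x(l(4 + 3, -1), 17) = 1019 - (-387)*(4 + 3) = 1019 - (-387)*7 = 1019 - 1*(-2709) = 1019 + 2709 = 3728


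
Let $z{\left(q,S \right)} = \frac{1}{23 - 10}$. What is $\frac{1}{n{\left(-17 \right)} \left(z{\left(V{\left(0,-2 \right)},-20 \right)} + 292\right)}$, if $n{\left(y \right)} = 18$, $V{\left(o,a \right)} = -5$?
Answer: $\frac{13}{68346} \approx 0.00019021$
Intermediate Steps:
$z{\left(q,S \right)} = \frac{1}{13}$
$\frac{1}{n{\left(-17 \right)} \left(z{\left(V{\left(0,-2 \right)},-20 \right)} + 292\right)} = \frac{1}{18 \left(\frac{1}{13} + 292\right)} = \frac{1}{18 \cdot \frac{3797}{13}} = \frac{1}{\frac{68346}{13}} = \frac{13}{68346}$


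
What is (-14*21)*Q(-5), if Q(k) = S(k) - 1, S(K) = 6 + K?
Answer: 0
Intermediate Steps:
Q(k) = 5 + k (Q(k) = (6 + k) - 1 = 5 + k)
(-14*21)*Q(-5) = (-14*21)*(5 - 5) = -294*0 = 0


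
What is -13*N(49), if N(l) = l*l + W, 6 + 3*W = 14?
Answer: -93743/3 ≈ -31248.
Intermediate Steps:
W = 8/3 (W = -2 + (⅓)*14 = -2 + 14/3 = 8/3 ≈ 2.6667)
N(l) = 8/3 + l² (N(l) = l*l + 8/3 = l² + 8/3 = 8/3 + l²)
-13*N(49) = -13*(8/3 + 49²) = -13*(8/3 + 2401) = -13*7211/3 = -93743/3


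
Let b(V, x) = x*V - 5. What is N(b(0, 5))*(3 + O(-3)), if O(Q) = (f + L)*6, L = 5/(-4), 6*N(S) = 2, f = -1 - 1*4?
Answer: -23/2 ≈ -11.500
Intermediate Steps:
f = -5 (f = -1 - 4 = -5)
b(V, x) = -5 + V*x (b(V, x) = V*x - 5 = -5 + V*x)
N(S) = 1/3 (N(S) = (1/6)*2 = 1/3)
L = -5/4 (L = 5*(-1/4) = -5/4 ≈ -1.2500)
O(Q) = -75/2 (O(Q) = (-5 - 5/4)*6 = -25/4*6 = -75/2)
N(b(0, 5))*(3 + O(-3)) = (3 - 75/2)/3 = (1/3)*(-69/2) = -23/2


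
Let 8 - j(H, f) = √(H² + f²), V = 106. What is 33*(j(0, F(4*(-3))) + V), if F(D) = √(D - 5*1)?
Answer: 3762 - 33*I*√17 ≈ 3762.0 - 136.06*I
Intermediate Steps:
F(D) = √(-5 + D) (F(D) = √(D - 5) = √(-5 + D))
j(H, f) = 8 - √(H² + f²)
33*(j(0, F(4*(-3))) + V) = 33*((8 - √(0² + (√(-5 + 4*(-3)))²)) + 106) = 33*((8 - √(0 + (√(-5 - 12))²)) + 106) = 33*((8 - √(0 + (√(-17))²)) + 106) = 33*((8 - √(0 + (I*√17)²)) + 106) = 33*((8 - √(0 - 17)) + 106) = 33*((8 - √(-17)) + 106) = 33*((8 - I*√17) + 106) = 33*(114 - I*√17) = 3762 - 33*I*√17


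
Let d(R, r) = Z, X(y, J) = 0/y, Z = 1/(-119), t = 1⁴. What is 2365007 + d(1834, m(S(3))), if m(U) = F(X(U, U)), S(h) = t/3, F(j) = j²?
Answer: 281435832/119 ≈ 2.3650e+6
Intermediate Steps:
t = 1
Z = -1/119 ≈ -0.0084034
X(y, J) = 0
S(h) = ⅓ (S(h) = 1/3 = 1*(⅓) = ⅓)
m(U) = 0 (m(U) = 0² = 0)
d(R, r) = -1/119
2365007 + d(1834, m(S(3))) = 2365007 - 1/119 = 281435832/119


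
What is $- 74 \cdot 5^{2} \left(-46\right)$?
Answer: $85100$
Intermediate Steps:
$- 74 \cdot 5^{2} \left(-46\right) = \left(-74\right) 25 \left(-46\right) = \left(-1850\right) \left(-46\right) = 85100$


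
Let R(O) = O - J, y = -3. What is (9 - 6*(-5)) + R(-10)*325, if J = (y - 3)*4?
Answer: 4589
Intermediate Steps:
J = -24 (J = (-3 - 3)*4 = -6*4 = -24)
R(O) = 24 + O (R(O) = O - 1*(-24) = O + 24 = 24 + O)
(9 - 6*(-5)) + R(-10)*325 = (9 - 6*(-5)) + (24 - 10)*325 = (9 + 30) + 14*325 = 39 + 4550 = 4589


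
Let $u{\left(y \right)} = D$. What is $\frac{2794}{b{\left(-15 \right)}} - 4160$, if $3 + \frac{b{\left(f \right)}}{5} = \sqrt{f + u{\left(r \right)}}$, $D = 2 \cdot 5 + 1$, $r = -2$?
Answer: $- \frac{278782}{65} - \frac{5588 i}{65} \approx -4289.0 - 85.969 i$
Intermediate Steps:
$D = 11$ ($D = 10 + 1 = 11$)
$u{\left(y \right)} = 11$
$b{\left(f \right)} = -15 + 5 \sqrt{11 + f}$ ($b{\left(f \right)} = -15 + 5 \sqrt{f + 11} = -15 + 5 \sqrt{11 + f}$)
$\frac{2794}{b{\left(-15 \right)}} - 4160 = \frac{2794}{-15 + 5 \sqrt{11 - 15}} - 4160 = \frac{2794}{-15 + 5 \sqrt{-4}} - 4160 = \frac{2794}{-15 + 5 \cdot 2 i} - 4160 = \frac{2794}{-15 + 10 i} - 4160 = 2794 \frac{-15 - 10 i}{325} - 4160 = \frac{2794 \left(-15 - 10 i\right)}{325} - 4160 = -4160 + \frac{2794 \left(-15 - 10 i\right)}{325}$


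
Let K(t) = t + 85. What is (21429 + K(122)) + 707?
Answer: 22343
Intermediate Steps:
K(t) = 85 + t
(21429 + K(122)) + 707 = (21429 + (85 + 122)) + 707 = (21429 + 207) + 707 = 21636 + 707 = 22343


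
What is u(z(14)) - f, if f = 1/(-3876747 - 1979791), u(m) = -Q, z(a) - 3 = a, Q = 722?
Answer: -4228420435/5856538 ≈ -722.00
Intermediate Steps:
z(a) = 3 + a
u(m) = -722 (u(m) = -1*722 = -722)
f = -1/5856538 (f = 1/(-5856538) = -1/5856538 ≈ -1.7075e-7)
u(z(14)) - f = -722 - 1*(-1/5856538) = -722 + 1/5856538 = -4228420435/5856538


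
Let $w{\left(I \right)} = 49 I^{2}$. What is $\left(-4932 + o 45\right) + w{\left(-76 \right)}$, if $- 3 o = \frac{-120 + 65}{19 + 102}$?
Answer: $\frac{3059087}{11} \approx 2.781 \cdot 10^{5}$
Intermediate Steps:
$o = \frac{5}{33}$ ($o = - \frac{\left(-120 + 65\right) \frac{1}{19 + 102}}{3} = - \frac{\left(-55\right) \frac{1}{121}}{3} = \left(- \frac{1}{3}\right) \left(- \frac{5}{11}\right) = \frac{5}{33} \approx 0.15152$)
$\left(-4932 + o 45\right) + w{\left(-76 \right)} = \left(-4932 + \frac{5}{33} \cdot 45\right) + 49 \left(-76\right)^{2} = \left(-4932 + \frac{75}{11}\right) + 49 \cdot 5776 = - \frac{54177}{11} + 283024 = \frac{3059087}{11}$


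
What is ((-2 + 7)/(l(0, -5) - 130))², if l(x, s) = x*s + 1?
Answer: 25/16641 ≈ 0.0015023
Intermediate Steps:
l(x, s) = 1 + s*x (l(x, s) = s*x + 1 = 1 + s*x)
((-2 + 7)/(l(0, -5) - 130))² = ((-2 + 7)/((1 - 5*0) - 130))² = (5/((1 + 0) - 130))² = (5/(1 - 130))² = (5/(-129))² = (5*(-1/129))² = (-5/129)² = 25/16641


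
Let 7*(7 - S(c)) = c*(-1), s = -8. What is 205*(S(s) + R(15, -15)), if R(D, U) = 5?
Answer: 15580/7 ≈ 2225.7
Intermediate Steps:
S(c) = 7 + c/7 (S(c) = 7 - c*(-1)/7 = 7 - (-1)*c/7 = 7 + c/7)
205*(S(s) + R(15, -15)) = 205*((7 + (1/7)*(-8)) + 5) = 205*((7 - 8/7) + 5) = 205*(41/7 + 5) = 205*(76/7) = 15580/7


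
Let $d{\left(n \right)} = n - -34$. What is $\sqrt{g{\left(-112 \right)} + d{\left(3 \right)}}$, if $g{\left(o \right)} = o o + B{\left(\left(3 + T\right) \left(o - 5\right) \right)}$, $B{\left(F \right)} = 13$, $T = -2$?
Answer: $\sqrt{12594} \approx 112.22$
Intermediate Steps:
$d{\left(n \right)} = 34 + n$ ($d{\left(n \right)} = n + 34 = 34 + n$)
$g{\left(o \right)} = 13 + o^{2}$ ($g{\left(o \right)} = o o + 13 = o^{2} + 13 = 13 + o^{2}$)
$\sqrt{g{\left(-112 \right)} + d{\left(3 \right)}} = \sqrt{\left(13 + \left(-112\right)^{2}\right) + \left(34 + 3\right)} = \sqrt{\left(13 + 12544\right) + 37} = \sqrt{12557 + 37} = \sqrt{12594}$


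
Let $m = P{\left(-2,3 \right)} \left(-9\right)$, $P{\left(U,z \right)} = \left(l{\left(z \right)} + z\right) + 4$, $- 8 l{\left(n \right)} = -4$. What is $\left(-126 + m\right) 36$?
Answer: $-6966$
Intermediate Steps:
$l{\left(n \right)} = \frac{1}{2}$ ($l{\left(n \right)} = \left(- \frac{1}{8}\right) \left(-4\right) = \frac{1}{2}$)
$P{\left(U,z \right)} = \frac{9}{2} + z$ ($P{\left(U,z \right)} = \left(\frac{1}{2} + z\right) + 4 = \frac{9}{2} + z$)
$m = - \frac{135}{2}$ ($m = \left(\frac{9}{2} + 3\right) \left(-9\right) = \frac{15}{2} \left(-9\right) = - \frac{135}{2} \approx -67.5$)
$\left(-126 + m\right) 36 = \left(-126 - \frac{135}{2}\right) 36 = \left(- \frac{387}{2}\right) 36 = -6966$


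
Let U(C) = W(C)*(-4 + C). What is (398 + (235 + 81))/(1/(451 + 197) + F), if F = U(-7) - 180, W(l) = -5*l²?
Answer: 462672/1629721 ≈ 0.28390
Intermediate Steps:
U(C) = -5*C²*(-4 + C) (U(C) = (-5*C²)*(-4 + C) = -5*C²*(-4 + C))
F = 2515 (F = 5*(-7)²*(4 - 1*(-7)) - 180 = 5*49*(4 + 7) - 180 = 5*49*11 - 180 = 2695 - 180 = 2515)
(398 + (235 + 81))/(1/(451 + 197) + F) = (398 + (235 + 81))/(1/(451 + 197) + 2515) = (398 + 316)/(1/648 + 2515) = 714/(1/648 + 2515) = 714/(1629721/648) = 714*(648/1629721) = 462672/1629721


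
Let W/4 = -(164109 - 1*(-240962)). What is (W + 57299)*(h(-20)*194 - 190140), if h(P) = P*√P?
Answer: 297185967900 + 12128763600*I*√5 ≈ 2.9719e+11 + 2.7121e+10*I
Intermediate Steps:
h(P) = P^(3/2)
W = -1620284 (W = 4*(-(164109 - 1*(-240962))) = 4*(-(164109 + 240962)) = 4*(-1*405071) = 4*(-405071) = -1620284)
(W + 57299)*(h(-20)*194 - 190140) = (-1620284 + 57299)*((-20)^(3/2)*194 - 190140) = -1562985*(-40*I*√5*194 - 190140) = -1562985*(-7760*I*√5 - 190140) = -1562985*(-190140 - 7760*I*√5) = 297185967900 + 12128763600*I*√5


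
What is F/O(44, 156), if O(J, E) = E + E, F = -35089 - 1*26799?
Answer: -7736/39 ≈ -198.36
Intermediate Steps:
F = -61888 (F = -35089 - 26799 = -61888)
O(J, E) = 2*E
F/O(44, 156) = -61888/(2*156) = -61888/312 = -61888*1/312 = -7736/39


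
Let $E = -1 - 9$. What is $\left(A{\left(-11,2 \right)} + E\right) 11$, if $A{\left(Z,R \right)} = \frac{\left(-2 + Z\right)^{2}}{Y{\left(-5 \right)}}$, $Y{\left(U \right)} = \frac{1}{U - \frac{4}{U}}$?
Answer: $- \frac{39589}{5} \approx -7917.8$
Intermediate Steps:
$E = -10$ ($E = -1 - 9 = -10$)
$A{\left(Z,R \right)} = - \frac{21 \left(-2 + Z\right)^{2}}{5}$ ($A{\left(Z,R \right)} = \frac{\left(-2 + Z\right)^{2}}{\left(-5\right) \frac{1}{-4 + \left(-5\right)^{2}}} = \frac{\left(-2 + Z\right)^{2}}{\left(-5\right) \frac{1}{-4 + 25}} = \frac{\left(-2 + Z\right)^{2}}{\left(-5\right) \frac{1}{21}} = \frac{\left(-2 + Z\right)^{2}}{- \frac{5}{21}} = \left(-2 + Z\right)^{2} \left(- \frac{21}{5}\right) = - \frac{21 \left(-2 + Z\right)^{2}}{5}$)
$\left(A{\left(-11,2 \right)} + E\right) 11 = \left(- \frac{21 \left(-2 - 11\right)^{2}}{5} - 10\right) 11 = \left(- \frac{21 \left(-13\right)^{2}}{5} - 10\right) 11 = \left(\left(- \frac{21}{5}\right) 169 - 10\right) 11 = \left(- \frac{3549}{5} - 10\right) 11 = \left(- \frac{3599}{5}\right) 11 = - \frac{39589}{5}$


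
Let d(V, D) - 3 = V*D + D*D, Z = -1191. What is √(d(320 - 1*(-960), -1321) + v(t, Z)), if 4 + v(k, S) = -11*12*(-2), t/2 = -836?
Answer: 2*√13606 ≈ 233.29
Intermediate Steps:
d(V, D) = 3 + D² + D*V (d(V, D) = 3 + (V*D + D*D) = 3 + (D*V + D²) = 3 + (D² + D*V) = 3 + D² + D*V)
t = -1672 (t = 2*(-836) = -1672)
v(k, S) = 260 (v(k, S) = -4 - 11*12*(-2) = -4 - 132*(-2) = -4 + 264 = 260)
√(d(320 - 1*(-960), -1321) + v(t, Z)) = √((3 + (-1321)² - 1321*(320 - 1*(-960))) + 260) = √((3 + 1745041 - 1321*(320 + 960)) + 260) = √((3 + 1745041 - 1321*1280) + 260) = √((3 + 1745041 - 1690880) + 260) = √(54164 + 260) = √54424 = 2*√13606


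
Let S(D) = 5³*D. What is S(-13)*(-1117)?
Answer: 1815125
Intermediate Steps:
S(D) = 125*D
S(-13)*(-1117) = (125*(-13))*(-1117) = -1625*(-1117) = 1815125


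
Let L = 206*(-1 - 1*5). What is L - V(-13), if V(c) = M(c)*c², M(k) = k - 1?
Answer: 1130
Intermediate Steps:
M(k) = -1 + k
L = -1236 (L = 206*(-1 - 5) = 206*(-6) = -1236)
V(c) = c²*(-1 + c) (V(c) = (-1 + c)*c² = c²*(-1 + c))
L - V(-13) = -1236 - (-13)²*(-1 - 13) = -1236 - 169*(-14) = -1236 - 1*(-2366) = -1236 + 2366 = 1130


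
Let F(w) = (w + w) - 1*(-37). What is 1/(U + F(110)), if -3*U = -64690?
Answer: 3/65461 ≈ 4.5829e-5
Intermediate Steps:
U = 64690/3 (U = -1/3*(-64690) = 64690/3 ≈ 21563.)
F(w) = 37 + 2*w (F(w) = 2*w + 37 = 37 + 2*w)
1/(U + F(110)) = 1/(64690/3 + (37 + 2*110)) = 1/(64690/3 + (37 + 220)) = 1/(64690/3 + 257) = 1/(65461/3) = 3/65461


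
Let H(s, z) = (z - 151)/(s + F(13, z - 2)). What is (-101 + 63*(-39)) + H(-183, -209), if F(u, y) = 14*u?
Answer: -2198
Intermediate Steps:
H(s, z) = (-151 + z)/(182 + s) (H(s, z) = (z - 151)/(s + 14*13) = (-151 + z)/(s + 182) = (-151 + z)/(182 + s))
(-101 + 63*(-39)) + H(-183, -209) = (-101 + 63*(-39)) + (-151 - 209)/(182 - 183) = (-101 - 2457) - 360/(-1) = -2558 - 1*(-360) = -2558 + 360 = -2198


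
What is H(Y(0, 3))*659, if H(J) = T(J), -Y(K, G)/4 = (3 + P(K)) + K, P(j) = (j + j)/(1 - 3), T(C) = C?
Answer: -7908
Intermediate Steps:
P(j) = -j (P(j) = (2*j)/(-2) = (2*j)*(-½) = -j)
Y(K, G) = -12 (Y(K, G) = -4*((3 - K) + K) = -4*3 = -12)
H(J) = J
H(Y(0, 3))*659 = -12*659 = -7908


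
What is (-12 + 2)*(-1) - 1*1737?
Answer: -1727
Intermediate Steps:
(-12 + 2)*(-1) - 1*1737 = -10*(-1) - 1737 = 10 - 1737 = -1727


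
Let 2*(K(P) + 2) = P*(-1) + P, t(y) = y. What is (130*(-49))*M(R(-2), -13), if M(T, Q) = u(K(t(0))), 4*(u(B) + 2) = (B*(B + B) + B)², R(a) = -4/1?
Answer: -44590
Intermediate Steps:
R(a) = -4 (R(a) = -4*1 = -4)
K(P) = -2 (K(P) = -2 + (P*(-1) + P)/2 = -2 + (-P + P)/2 = -2 + (½)*0 = -2 + 0 = -2)
u(B) = -2 + (B + 2*B²)²/4 (u(B) = -2 + (B*(B + B) + B)²/4 = -2 + (B*(2*B) + B)²/4 = -2 + (2*B² + B)²/4 = -2 + (B + 2*B²)²/4)
M(T, Q) = 7 (M(T, Q) = -2 + (¼)*(-2)²*(1 + 2*(-2))² = -2 + (¼)*4*(1 - 4)² = -2 + (¼)*4*(-3)² = -2 + (¼)*4*9 = -2 + 9 = 7)
(130*(-49))*M(R(-2), -13) = (130*(-49))*7 = -6370*7 = -44590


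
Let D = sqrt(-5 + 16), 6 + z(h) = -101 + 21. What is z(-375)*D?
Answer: -86*sqrt(11) ≈ -285.23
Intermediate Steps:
z(h) = -86 (z(h) = -6 + (-101 + 21) = -6 - 80 = -86)
D = sqrt(11) ≈ 3.3166
z(-375)*D = -86*sqrt(11)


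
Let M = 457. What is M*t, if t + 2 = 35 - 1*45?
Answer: -5484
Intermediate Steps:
t = -12 (t = -2 + (35 - 1*45) = -2 + (35 - 45) = -2 - 10 = -12)
M*t = 457*(-12) = -5484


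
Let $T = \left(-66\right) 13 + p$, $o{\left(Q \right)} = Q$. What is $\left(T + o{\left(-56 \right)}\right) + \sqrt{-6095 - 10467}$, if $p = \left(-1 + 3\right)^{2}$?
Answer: $-910 + 91 i \sqrt{2} \approx -910.0 + 128.69 i$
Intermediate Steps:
$p = 4$ ($p = 2^{2} = 4$)
$T = -854$ ($T = \left(-66\right) 13 + 4 = -858 + 4 = -854$)
$\left(T + o{\left(-56 \right)}\right) + \sqrt{-6095 - 10467} = \left(-854 - 56\right) + \sqrt{-6095 - 10467} = -910 + \sqrt{-16562} = -910 + 91 i \sqrt{2}$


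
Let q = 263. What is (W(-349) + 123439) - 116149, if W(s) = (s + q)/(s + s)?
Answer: 2544253/349 ≈ 7290.1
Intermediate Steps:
W(s) = (263 + s)/(2*s) (W(s) = (s + 263)/(s + s) = (263 + s)/((2*s)) = (263 + s)*(1/(2*s)) = (263 + s)/(2*s))
(W(-349) + 123439) - 116149 = ((½)*(263 - 349)/(-349) + 123439) - 116149 = ((½)*(-1/349)*(-86) + 123439) - 116149 = (43/349 + 123439) - 116149 = 43080254/349 - 116149 = 2544253/349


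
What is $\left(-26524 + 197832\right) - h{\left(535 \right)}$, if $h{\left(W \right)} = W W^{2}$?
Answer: $-152959067$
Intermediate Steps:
$h{\left(W \right)} = W^{3}$
$\left(-26524 + 197832\right) - h{\left(535 \right)} = \left(-26524 + 197832\right) - 535^{3} = 171308 - 153130375 = -152959067$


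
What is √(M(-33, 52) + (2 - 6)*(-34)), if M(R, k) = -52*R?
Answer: 2*√463 ≈ 43.035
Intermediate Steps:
√(M(-33, 52) + (2 - 6)*(-34)) = √(-52*(-33) + (2 - 6)*(-34)) = √(1716 - 4*(-34)) = √(1716 + 136) = √1852 = 2*√463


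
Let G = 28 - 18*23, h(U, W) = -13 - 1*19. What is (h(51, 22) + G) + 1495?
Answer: 1077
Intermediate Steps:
h(U, W) = -32 (h(U, W) = -13 - 19 = -32)
G = -386 (G = 28 - 414 = -386)
(h(51, 22) + G) + 1495 = (-32 - 386) + 1495 = -418 + 1495 = 1077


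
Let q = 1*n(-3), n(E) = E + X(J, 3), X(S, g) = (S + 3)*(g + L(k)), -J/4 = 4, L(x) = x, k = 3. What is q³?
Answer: -531441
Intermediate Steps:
J = -16 (J = -4*4 = -16)
X(S, g) = (3 + S)*(3 + g) (X(S, g) = (S + 3)*(g + 3) = (3 + S)*(3 + g))
n(E) = -78 + E (n(E) = E + (9 + 3*(-16) + 3*3 - 16*3) = E + (9 - 48 + 9 - 48) = E - 78 = -78 + E)
q = -81 (q = 1*(-78 - 3) = 1*(-81) = -81)
q³ = (-81)³ = -531441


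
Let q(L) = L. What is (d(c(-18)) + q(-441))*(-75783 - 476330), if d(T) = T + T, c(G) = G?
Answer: 263357901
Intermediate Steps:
d(T) = 2*T
(d(c(-18)) + q(-441))*(-75783 - 476330) = (2*(-18) - 441)*(-75783 - 476330) = (-36 - 441)*(-552113) = -477*(-552113) = 263357901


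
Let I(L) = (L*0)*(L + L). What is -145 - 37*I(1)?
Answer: -145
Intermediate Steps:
I(L) = 0 (I(L) = 0*(2*L) = 0)
-145 - 37*I(1) = -145 - 37*0 = -145 + 0 = -145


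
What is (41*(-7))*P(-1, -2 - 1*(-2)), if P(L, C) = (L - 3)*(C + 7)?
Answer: 8036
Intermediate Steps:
P(L, C) = (-3 + L)*(7 + C)
(41*(-7))*P(-1, -2 - 1*(-2)) = (41*(-7))*(-21 - 3*(-2 - 1*(-2)) + 7*(-1) + (-2 - 1*(-2))*(-1)) = -287*(-21 - 3*(-2 + 2) - 7 + (-2 + 2)*(-1)) = -287*(-21 - 3*0 - 7 + 0*(-1)) = -287*(-21 + 0 - 7 + 0) = -287*(-28) = 8036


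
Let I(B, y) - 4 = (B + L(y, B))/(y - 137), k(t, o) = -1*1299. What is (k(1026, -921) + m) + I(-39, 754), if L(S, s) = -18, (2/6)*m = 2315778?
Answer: 4285706006/617 ≈ 6.9460e+6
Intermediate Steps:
m = 6947334 (m = 3*2315778 = 6947334)
k(t, o) = -1299
I(B, y) = 4 + (-18 + B)/(-137 + y) (I(B, y) = 4 + (B - 18)/(y - 137) = 4 + (-18 + B)/(-137 + y))
(k(1026, -921) + m) + I(-39, 754) = (-1299 + 6947334) + (-566 - 39 + 4*754)/(-137 + 754) = 6946035 + (-566 - 39 + 3016)/617 = 6946035 + (1/617)*2411 = 6946035 + 2411/617 = 4285706006/617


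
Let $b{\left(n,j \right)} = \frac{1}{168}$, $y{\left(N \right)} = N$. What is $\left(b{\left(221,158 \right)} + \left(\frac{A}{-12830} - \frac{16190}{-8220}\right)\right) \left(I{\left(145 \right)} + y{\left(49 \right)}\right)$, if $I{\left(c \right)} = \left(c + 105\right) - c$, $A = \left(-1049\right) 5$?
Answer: $\frac{774494809}{2109252} \approx 367.19$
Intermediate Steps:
$b{\left(n,j \right)} = \frac{1}{168}$
$A = -5245$
$I{\left(c \right)} = 105$ ($I{\left(c \right)} = \left(105 + c\right) - c = 105$)
$\left(b{\left(221,158 \right)} + \left(\frac{A}{-12830} - \frac{16190}{-8220}\right)\right) \left(I{\left(145 \right)} + y{\left(49 \right)}\right) = \left(\frac{1}{168} - \left(- \frac{1619}{822} - \frac{1049}{2566}\right)\right) \left(105 + 49\right) = \left(\frac{1}{168} - - \frac{1254158}{527313}\right) 154 = \left(\frac{1}{168} + \left(\frac{1049}{2566} + \frac{1619}{822}\right)\right) 154 = \left(\frac{1}{168} + \frac{1254158}{527313}\right) 154 = \frac{70408619}{29529528} \cdot 154 = \frac{774494809}{2109252}$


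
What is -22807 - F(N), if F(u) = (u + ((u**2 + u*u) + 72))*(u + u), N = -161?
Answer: 16641659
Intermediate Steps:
F(u) = 2*u*(72 + u + 2*u**2) (F(u) = (u + ((u**2 + u**2) + 72))*(2*u) = (u + (2*u**2 + 72))*(2*u) = (u + (72 + 2*u**2))*(2*u) = (72 + u + 2*u**2)*(2*u) = 2*u*(72 + u + 2*u**2))
-22807 - F(N) = -22807 - 2*(-161)*(72 - 161 + 2*(-161)**2) = -22807 - 2*(-161)*(72 - 161 + 2*25921) = -22807 - 2*(-161)*(72 - 161 + 51842) = -22807 - 2*(-161)*51753 = -22807 - 1*(-16664466) = -22807 + 16664466 = 16641659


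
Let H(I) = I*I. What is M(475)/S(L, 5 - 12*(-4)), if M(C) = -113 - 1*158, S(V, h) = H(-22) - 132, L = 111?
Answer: -271/352 ≈ -0.76989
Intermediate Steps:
H(I) = I**2
S(V, h) = 352 (S(V, h) = (-22)**2 - 132 = 484 - 132 = 352)
M(C) = -271 (M(C) = -113 - 158 = -271)
M(475)/S(L, 5 - 12*(-4)) = -271/352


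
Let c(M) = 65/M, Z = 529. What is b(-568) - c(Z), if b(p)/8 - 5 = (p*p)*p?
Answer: -775515807129/529 ≈ -1.4660e+9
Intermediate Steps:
b(p) = 40 + 8*p**3 (b(p) = 40 + 8*((p*p)*p) = 40 + 8*(p**2*p) = 40 + 8*p**3)
b(-568) - c(Z) = (40 + 8*(-568)**3) - 65/529 = (40 + 8*(-183250432)) - 65/529 = (40 - 1466003456) - 1*65/529 = -1466003416 - 65/529 = -775515807129/529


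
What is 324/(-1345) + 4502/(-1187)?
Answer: -6439778/1596515 ≈ -4.0336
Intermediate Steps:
324/(-1345) + 4502/(-1187) = 324*(-1/1345) + 4502*(-1/1187) = -324/1345 - 4502/1187 = -6439778/1596515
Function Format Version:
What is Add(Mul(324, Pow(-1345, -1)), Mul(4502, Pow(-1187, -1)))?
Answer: Rational(-6439778, 1596515) ≈ -4.0336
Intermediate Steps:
Add(Mul(324, Pow(-1345, -1)), Mul(4502, Pow(-1187, -1))) = Add(Mul(324, Rational(-1, 1345)), Mul(4502, Rational(-1, 1187))) = Add(Rational(-324, 1345), Rational(-4502, 1187)) = Rational(-6439778, 1596515)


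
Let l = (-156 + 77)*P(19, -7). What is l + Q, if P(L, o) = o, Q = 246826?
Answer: 247379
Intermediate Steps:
l = 553 (l = (-156 + 77)*(-7) = -79*(-7) = 553)
l + Q = 553 + 246826 = 247379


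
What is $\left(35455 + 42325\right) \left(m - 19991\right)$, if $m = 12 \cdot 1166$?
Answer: $-466602220$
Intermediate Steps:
$m = 13992$
$\left(35455 + 42325\right) \left(m - 19991\right) = \left(35455 + 42325\right) \left(13992 - 19991\right) = 77780 \left(-5999\right) = -466602220$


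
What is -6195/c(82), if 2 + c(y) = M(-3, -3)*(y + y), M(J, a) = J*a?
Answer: -6195/1474 ≈ -4.2029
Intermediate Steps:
c(y) = -2 + 18*y (c(y) = -2 + (-3*(-3))*(y + y) = -2 + 9*(2*y) = -2 + 18*y)
-6195/c(82) = -6195/(-2 + 18*82) = -6195/(-2 + 1476) = -6195/1474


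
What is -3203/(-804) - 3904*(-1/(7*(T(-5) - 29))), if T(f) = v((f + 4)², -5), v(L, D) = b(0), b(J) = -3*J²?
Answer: -2488607/163212 ≈ -15.248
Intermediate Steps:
v(L, D) = 0 (v(L, D) = -3*0² = -3*0 = 0)
T(f) = 0
-3203/(-804) - 3904*(-1/(7*(T(-5) - 29))) = -3203/(-804) - 3904*(-1/(7*(0 - 29))) = -3203*(-1/804) - 3904/((-29*(-7))) = 3203/804 - 3904/203 = -2488607/163212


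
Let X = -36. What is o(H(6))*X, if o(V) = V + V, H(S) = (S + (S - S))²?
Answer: -2592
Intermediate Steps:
H(S) = S² (H(S) = (S + 0)² = S²)
o(V) = 2*V
o(H(6))*X = (2*6²)*(-36) = (2*36)*(-36) = 72*(-36) = -2592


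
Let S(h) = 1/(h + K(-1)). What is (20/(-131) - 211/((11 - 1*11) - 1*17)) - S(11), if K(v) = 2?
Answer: 352686/28951 ≈ 12.182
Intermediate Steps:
S(h) = 1/(2 + h) (S(h) = 1/(h + 2) = 1/(2 + h))
(20/(-131) - 211/((11 - 1*11) - 1*17)) - S(11) = (20/(-131) - 211/((11 - 1*11) - 1*17)) - 1/(2 + 11) = (20*(-1/131) - 211/((11 - 11) - 17)) - 1/13 = (-20/131 - 211/(0 - 17)) - 1*1/13 = (-20/131 - 211/(-17)) - 1/13 = (-20/131 - 211*(-1/17)) - 1/13 = (-20/131 + 211/17) - 1/13 = 27301/2227 - 1/13 = 352686/28951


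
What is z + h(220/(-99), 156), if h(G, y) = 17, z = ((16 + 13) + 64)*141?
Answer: 13130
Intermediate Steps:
z = 13113 (z = (29 + 64)*141 = 93*141 = 13113)
z + h(220/(-99), 156) = 13113 + 17 = 13130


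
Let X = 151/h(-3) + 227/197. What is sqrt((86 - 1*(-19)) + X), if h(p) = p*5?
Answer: sqrt(839022015)/2955 ≈ 9.8023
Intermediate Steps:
h(p) = 5*p
X = -26342/2955 (X = 151/((5*(-3))) + 227/197 = 151/(-15) + 227*(1/197) = 151*(-1/15) + 227/197 = -151/15 + 227/197 = -26342/2955 ≈ -8.9144)
sqrt((86 - 1*(-19)) + X) = sqrt((86 - 1*(-19)) - 26342/2955) = sqrt((86 + 19) - 26342/2955) = sqrt(105 - 26342/2955) = sqrt(283933/2955) = sqrt(839022015)/2955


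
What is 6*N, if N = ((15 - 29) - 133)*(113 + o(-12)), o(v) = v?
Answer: -89082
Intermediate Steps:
N = -14847 (N = ((15 - 29) - 133)*(113 - 12) = (-14 - 133)*101 = -147*101 = -14847)
6*N = 6*(-14847) = -89082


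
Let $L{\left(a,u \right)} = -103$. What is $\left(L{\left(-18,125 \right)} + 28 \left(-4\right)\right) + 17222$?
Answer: $17007$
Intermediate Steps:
$\left(L{\left(-18,125 \right)} + 28 \left(-4\right)\right) + 17222 = \left(-103 + 28 \left(-4\right)\right) + 17222 = \left(-103 - 112\right) + 17222 = -215 + 17222 = 17007$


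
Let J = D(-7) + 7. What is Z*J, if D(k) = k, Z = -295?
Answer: 0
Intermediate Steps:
J = 0 (J = -7 + 7 = 0)
Z*J = -295*0 = 0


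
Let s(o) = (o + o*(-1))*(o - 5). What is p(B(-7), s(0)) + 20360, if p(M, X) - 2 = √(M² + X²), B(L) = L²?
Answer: 20411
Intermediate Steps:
s(o) = 0 (s(o) = (o - o)*(-5 + o) = 0*(-5 + o) = 0)
p(M, X) = 2 + √(M² + X²)
p(B(-7), s(0)) + 20360 = (2 + √(((-7)²)² + 0²)) + 20360 = (2 + √(49² + 0)) + 20360 = (2 + √(2401 + 0)) + 20360 = (2 + √2401) + 20360 = (2 + 49) + 20360 = 51 + 20360 = 20411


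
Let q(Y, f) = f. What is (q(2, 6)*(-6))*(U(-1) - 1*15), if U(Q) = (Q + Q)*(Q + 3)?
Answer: 684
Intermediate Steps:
U(Q) = 2*Q*(3 + Q) (U(Q) = (2*Q)*(3 + Q) = 2*Q*(3 + Q))
(q(2, 6)*(-6))*(U(-1) - 1*15) = (6*(-6))*(2*(-1)*(3 - 1) - 1*15) = -36*(2*(-1)*2 - 15) = -36*(-4 - 15) = -36*(-19) = 684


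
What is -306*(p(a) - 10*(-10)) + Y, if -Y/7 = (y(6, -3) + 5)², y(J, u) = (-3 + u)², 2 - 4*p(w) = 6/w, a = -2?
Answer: -85499/2 ≈ -42750.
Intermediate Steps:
p(w) = ½ - 3/(2*w)
Y = -11767 (Y = -7*((-3 - 3)² + 5)² = -7*((-6)² + 5)² = -7*(36 + 5)² = -7*41² = -7*1681 = -11767)
-306*(p(a) - 10*(-10)) + Y = -306*((½)*(-3 - 2)/(-2) - 10*(-10)) - 11767 = -306*((½)*(-½)*(-5) + 100) - 11767 = -306*(5/4 + 100) - 11767 = -306*405/4 - 11767 = -61965/2 - 11767 = -85499/2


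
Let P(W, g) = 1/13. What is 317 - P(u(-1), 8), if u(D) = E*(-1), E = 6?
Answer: 4120/13 ≈ 316.92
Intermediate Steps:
u(D) = -6 (u(D) = 6*(-1) = -6)
P(W, g) = 1/13
317 - P(u(-1), 8) = 317 - 1*1/13 = 317 - 1/13 = 4120/13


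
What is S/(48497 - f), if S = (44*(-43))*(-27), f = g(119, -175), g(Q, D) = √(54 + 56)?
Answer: 2477420748/2351958899 + 51084*√110/2351958899 ≈ 1.0536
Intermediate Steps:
g(Q, D) = √110
f = √110 ≈ 10.488
S = 51084 (S = -1892*(-27) = 51084)
S/(48497 - f) = 51084/(48497 - √110)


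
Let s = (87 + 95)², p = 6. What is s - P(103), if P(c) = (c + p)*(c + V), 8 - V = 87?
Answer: 30508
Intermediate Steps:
V = -79 (V = 8 - 1*87 = 8 - 87 = -79)
P(c) = (-79 + c)*(6 + c) (P(c) = (c + 6)*(c - 79) = (6 + c)*(-79 + c) = (-79 + c)*(6 + c))
s = 33124 (s = 182² = 33124)
s - P(103) = 33124 - (-474 + 103² - 73*103) = 33124 - (-474 + 10609 - 7519) = 33124 - 1*2616 = 33124 - 2616 = 30508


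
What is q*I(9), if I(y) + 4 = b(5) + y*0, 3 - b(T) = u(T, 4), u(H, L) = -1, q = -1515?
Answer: 0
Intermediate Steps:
b(T) = 4 (b(T) = 3 - 1*(-1) = 3 + 1 = 4)
I(y) = 0 (I(y) = -4 + (4 + y*0) = -4 + (4 + 0) = -4 + 4 = 0)
q*I(9) = -1515*0 = 0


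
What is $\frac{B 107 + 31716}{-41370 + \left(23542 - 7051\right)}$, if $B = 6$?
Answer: $- \frac{10786}{8293} \approx -1.3006$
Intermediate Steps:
$\frac{B 107 + 31716}{-41370 + \left(23542 - 7051\right)} = \frac{6 \cdot 107 + 31716}{-41370 + \left(23542 - 7051\right)} = \frac{642 + 31716}{-41370 + \left(23542 - 7051\right)} = \frac{32358}{-41370 + 16491} = \frac{32358}{-24879} = 32358 \left(- \frac{1}{24879}\right) = - \frac{10786}{8293}$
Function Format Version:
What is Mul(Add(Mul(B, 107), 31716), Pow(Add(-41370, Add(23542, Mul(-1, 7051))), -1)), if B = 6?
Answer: Rational(-10786, 8293) ≈ -1.3006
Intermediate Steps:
Mul(Add(Mul(B, 107), 31716), Pow(Add(-41370, Add(23542, Mul(-1, 7051))), -1)) = Mul(Add(Mul(6, 107), 31716), Pow(Add(-41370, Add(23542, Mul(-1, 7051))), -1)) = Mul(Add(642, 31716), Pow(Add(-41370, Add(23542, -7051)), -1)) = Mul(32358, Pow(Add(-41370, 16491), -1)) = Mul(32358, Pow(-24879, -1)) = Mul(32358, Rational(-1, 24879)) = Rational(-10786, 8293)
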